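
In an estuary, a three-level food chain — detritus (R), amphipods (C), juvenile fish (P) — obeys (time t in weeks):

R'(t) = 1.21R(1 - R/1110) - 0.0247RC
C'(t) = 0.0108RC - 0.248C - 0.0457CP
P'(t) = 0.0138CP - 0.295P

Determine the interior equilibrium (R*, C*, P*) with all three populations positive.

R* ≈ 626, C* ≈ 21.4, P* ≈ 142

From dP/dt = 0: 0.0138C* = 0.295, so C* = 21.4.
From dR/dt = 0: 1.21(1 - R*/1110) = 0.0247·21.4, giving R* = 1110·(1 - 0.436) = 626.
From dC/dt = 0: 0.0108·626 - 0.248 = 0.0457P*, so P* = 6.51/0.0457 = 142.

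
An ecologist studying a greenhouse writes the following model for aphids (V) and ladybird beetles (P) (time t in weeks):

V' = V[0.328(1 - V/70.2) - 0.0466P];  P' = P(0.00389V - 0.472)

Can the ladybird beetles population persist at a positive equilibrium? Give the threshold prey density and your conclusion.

The predator equation gives dP/dt > 0 only when V > 0.472/0.00389 = 121.
Without the predator, V → K = 70.2. Since 70.2 < 121, the predator cannot invade.

Threshold V = 121; K < 121, so no, the predator goes extinct.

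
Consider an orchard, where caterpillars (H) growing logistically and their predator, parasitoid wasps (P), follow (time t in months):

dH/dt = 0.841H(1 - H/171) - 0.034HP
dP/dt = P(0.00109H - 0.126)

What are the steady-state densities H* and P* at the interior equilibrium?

From dP/dt = 0 with P > 0: 0.00109H* = 0.126, so H* = 116.
Substitute into dH/dt = 0: 0.841(1 - 116/171) = 0.034P*.
The bracket is 0.324, giving P* = 0.272/0.034 = 8.01.

H* ≈ 116, P* ≈ 8.01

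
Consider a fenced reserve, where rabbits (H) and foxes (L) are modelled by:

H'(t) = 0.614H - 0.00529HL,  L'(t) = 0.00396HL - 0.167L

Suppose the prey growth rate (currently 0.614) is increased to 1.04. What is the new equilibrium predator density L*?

L* ≈ 197

At the interior fixed point, setting dH/dt = 0 with H > 0 fixes L* = (prey growth rate)/(HL coefficient) — independent of the other coefficients.
With the change, L* = 1.04/0.00529 = 197; it rises from 116.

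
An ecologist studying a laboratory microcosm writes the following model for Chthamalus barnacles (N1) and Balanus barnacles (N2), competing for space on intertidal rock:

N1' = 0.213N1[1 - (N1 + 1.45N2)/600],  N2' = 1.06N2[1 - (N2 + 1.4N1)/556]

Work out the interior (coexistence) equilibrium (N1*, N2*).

Setting both brackets to zero gives the nullclines N1 + 1.45N2 = 600 and 1.4N1 + N2 = 556.
Substituting N2 = 556 - 1.4N1 into the first: N1(1 - 1.45·1.4) = 600 - 1.45·556.
So N1* = -206/-1.03 = 200, and then N2* = 556 - 1.4·200 = 276.

N1* ≈ 200, N2* ≈ 276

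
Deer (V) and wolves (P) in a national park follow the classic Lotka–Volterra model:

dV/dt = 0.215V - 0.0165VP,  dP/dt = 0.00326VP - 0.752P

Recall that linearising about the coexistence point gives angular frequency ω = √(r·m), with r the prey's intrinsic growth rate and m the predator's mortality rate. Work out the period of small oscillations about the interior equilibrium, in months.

T ≈ 15.6 months

Here r = 0.215 and m = 0.752, so r·m = 0.162.
ω = √0.162 = 0.402 per month, hence T = 2π/ω ≈ 15.6 months.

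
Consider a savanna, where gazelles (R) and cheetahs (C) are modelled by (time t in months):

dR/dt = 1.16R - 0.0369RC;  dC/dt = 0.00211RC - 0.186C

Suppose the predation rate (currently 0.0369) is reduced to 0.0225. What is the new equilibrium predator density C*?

At the interior fixed point, setting dR/dt = 0 with R > 0 fixes C* = (prey growth rate)/(RC coefficient) — independent of the other coefficients.
With the change, C* = 1.16/0.0225 = 51.6; it rises from 31.4.

C* ≈ 51.6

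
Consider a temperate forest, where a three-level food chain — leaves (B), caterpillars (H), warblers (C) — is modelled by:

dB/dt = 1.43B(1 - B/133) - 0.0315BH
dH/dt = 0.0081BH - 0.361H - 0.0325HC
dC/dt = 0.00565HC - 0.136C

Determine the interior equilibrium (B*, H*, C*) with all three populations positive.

B* ≈ 62.5, H* ≈ 24.1, C* ≈ 4.46

From dC/dt = 0: 0.00565H* = 0.136, so H* = 24.1.
From dB/dt = 0: 1.43(1 - B*/133) = 0.0315·24.1, giving B* = 133·(1 - 0.53) = 62.5.
From dH/dt = 0: 0.0081·62.5 - 0.361 = 0.0325C*, so C* = 0.145/0.0325 = 4.46.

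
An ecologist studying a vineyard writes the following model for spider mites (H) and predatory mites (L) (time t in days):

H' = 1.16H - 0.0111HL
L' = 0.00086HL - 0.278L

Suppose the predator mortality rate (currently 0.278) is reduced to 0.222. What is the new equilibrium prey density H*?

H* ≈ 258

At the interior fixed point, setting dL/dt = 0 with L > 0 fixes H* = (predator death rate)/(HL coefficient) — independent of the other coefficients.
With the change, H* = 0.222/0.00086 = 258; it falls from 323.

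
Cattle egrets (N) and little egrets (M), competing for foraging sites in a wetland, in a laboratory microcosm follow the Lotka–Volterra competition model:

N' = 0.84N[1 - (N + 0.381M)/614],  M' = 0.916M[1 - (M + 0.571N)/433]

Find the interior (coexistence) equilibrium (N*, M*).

N* ≈ 574, M* ≈ 105

Setting both brackets to zero gives the nullclines N + 0.381M = 614 and 0.571N + M = 433.
Substituting M = 433 - 0.571N into the first: N(1 - 0.381·0.571) = 614 - 0.381·433.
So N* = 449/0.782 = 574, and then M* = 433 - 0.571·574 = 105.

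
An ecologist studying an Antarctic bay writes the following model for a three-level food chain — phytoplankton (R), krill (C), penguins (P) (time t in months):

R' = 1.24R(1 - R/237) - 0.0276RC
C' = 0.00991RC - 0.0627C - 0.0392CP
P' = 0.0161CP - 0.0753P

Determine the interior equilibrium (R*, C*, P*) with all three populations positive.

From dP/dt = 0: 0.0161C* = 0.0753, so C* = 4.68.
From dR/dt = 0: 1.24(1 - R*/237) = 0.0276·4.68, giving R* = 237·(1 - 0.104) = 212.
From dC/dt = 0: 0.00991·212 - 0.0627 = 0.0392P*, so P* = 2.04/0.0392 = 52.1.

R* ≈ 212, C* ≈ 4.68, P* ≈ 52.1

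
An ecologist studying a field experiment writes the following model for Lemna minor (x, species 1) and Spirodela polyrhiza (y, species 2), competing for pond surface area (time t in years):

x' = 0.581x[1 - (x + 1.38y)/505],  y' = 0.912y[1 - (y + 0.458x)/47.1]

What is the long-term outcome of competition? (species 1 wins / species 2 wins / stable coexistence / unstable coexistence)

species 1 excludes species 2

Compare the nullcline intercepts: K1/α12 = 505/1.38 = 366 > K2 = 47.1; K2/α21 = 47.1/0.458 = 103 < K1 = 505.
Since the inequalities point opposite ways, species 1 can invade but species 2 cannot.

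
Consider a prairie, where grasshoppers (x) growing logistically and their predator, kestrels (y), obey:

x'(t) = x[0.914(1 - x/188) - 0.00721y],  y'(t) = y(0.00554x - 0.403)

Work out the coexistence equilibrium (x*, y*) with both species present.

x* ≈ 72.7, y* ≈ 77.7

From dy/dt = 0 with y > 0: 0.00554x* = 0.403, so x* = 72.7.
Substitute into dx/dt = 0: 0.914(1 - 72.7/188) = 0.00721y*.
The bracket is 0.613, giving y* = 0.56/0.00721 = 77.7.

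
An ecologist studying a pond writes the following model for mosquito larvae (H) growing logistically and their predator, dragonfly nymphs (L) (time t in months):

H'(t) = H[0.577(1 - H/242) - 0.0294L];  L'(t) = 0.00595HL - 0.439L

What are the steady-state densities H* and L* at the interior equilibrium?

From dL/dt = 0 with L > 0: 0.00595H* = 0.439, so H* = 73.8.
Substitute into dH/dt = 0: 0.577(1 - 73.8/242) = 0.0294L*.
The bracket is 0.695, giving L* = 0.401/0.0294 = 13.6.

H* ≈ 73.8, L* ≈ 13.6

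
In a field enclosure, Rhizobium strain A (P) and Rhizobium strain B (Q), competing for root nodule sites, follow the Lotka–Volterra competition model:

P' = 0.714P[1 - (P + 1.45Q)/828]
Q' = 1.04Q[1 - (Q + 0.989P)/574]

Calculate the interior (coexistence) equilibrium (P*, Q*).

P* ≈ 9.91, Q* ≈ 564

Setting both brackets to zero gives the nullclines P + 1.45Q = 828 and 0.989P + Q = 574.
Substituting Q = 574 - 0.989P into the first: P(1 - 1.45·0.989) = 828 - 1.45·574.
So P* = -4.3/-0.434 = 9.91, and then Q* = 574 - 0.989·9.91 = 564.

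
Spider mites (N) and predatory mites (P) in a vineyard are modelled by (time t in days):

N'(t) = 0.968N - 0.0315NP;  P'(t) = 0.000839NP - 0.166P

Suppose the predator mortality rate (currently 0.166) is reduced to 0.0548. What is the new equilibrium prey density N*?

At the interior fixed point, setting dP/dt = 0 with P > 0 fixes N* = (predator death rate)/(NP coefficient) — independent of the other coefficients.
With the change, N* = 0.0548/0.000839 = 65.3; it falls from 198.

N* ≈ 65.3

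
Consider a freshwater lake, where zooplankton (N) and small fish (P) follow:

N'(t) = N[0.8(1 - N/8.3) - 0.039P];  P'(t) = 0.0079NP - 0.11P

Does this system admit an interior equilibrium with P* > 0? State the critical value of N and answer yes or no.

The predator equation gives dP/dt > 0 only when N > 0.11/0.0079 = 13.9.
Without the predator, N → K = 8.3. Since 8.3 < 13.9, the predator cannot invade.

Threshold N = 13.9; K < 13.9, so no, the predator goes extinct.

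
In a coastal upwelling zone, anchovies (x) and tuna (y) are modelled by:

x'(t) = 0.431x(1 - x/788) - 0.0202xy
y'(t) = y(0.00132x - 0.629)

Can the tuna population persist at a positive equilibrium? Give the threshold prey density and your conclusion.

Threshold x = 477; K > 477, so yes, the predator persists.

The predator equation gives dy/dt > 0 only when x > 0.629/0.00132 = 477.
Without the predator, x → K = 788. Since 788 > 477, the predator can invade and persist.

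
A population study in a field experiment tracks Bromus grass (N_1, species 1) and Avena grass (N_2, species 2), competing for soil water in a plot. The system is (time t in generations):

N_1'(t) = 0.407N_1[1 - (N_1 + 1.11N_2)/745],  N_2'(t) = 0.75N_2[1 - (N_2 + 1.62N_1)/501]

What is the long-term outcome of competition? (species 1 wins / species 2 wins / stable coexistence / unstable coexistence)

Compare the nullcline intercepts: K1/α12 = 745/1.11 = 671 > K2 = 501; K2/α21 = 501/1.62 = 309 < K1 = 745.
Since the inequalities point opposite ways, species 1 can invade but species 2 cannot.

species 1 excludes species 2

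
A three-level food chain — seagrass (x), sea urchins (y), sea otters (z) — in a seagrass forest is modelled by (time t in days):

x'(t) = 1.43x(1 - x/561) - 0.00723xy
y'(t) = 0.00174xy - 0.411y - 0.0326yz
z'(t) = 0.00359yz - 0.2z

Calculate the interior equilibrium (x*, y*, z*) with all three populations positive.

From dz/dt = 0: 0.00359y* = 0.2, so y* = 55.7.
From dx/dt = 0: 1.43(1 - x*/561) = 0.00723·55.7, giving x* = 561·(1 - 0.282) = 403.
From dy/dt = 0: 0.00174·403 - 0.411 = 0.0326z*, so z* = 0.29/0.0326 = 8.9.

x* ≈ 403, y* ≈ 55.7, z* ≈ 8.9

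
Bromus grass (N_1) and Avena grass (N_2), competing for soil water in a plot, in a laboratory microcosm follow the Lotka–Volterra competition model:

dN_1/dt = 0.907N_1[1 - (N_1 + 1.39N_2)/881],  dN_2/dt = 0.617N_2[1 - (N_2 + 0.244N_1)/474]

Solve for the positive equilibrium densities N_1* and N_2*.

N_1* ≈ 336, N_2* ≈ 392

Setting both brackets to zero gives the nullclines N_1 + 1.39N_2 = 881 and 0.244N_1 + N_2 = 474.
Substituting N_2 = 474 - 0.244N_1 into the first: N_1(1 - 1.39·0.244) = 881 - 1.39·474.
So N_1* = 222/0.661 = 336, and then N_2* = 474 - 0.244·336 = 392.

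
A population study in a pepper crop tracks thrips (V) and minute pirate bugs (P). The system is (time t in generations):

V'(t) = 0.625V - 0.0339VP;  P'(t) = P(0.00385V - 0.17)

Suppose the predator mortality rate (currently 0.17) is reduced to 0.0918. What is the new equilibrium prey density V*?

V* ≈ 23.8

At the interior fixed point, setting dP/dt = 0 with P > 0 fixes V* = (predator death rate)/(VP coefficient) — independent of the other coefficients.
With the change, V* = 0.0918/0.00385 = 23.8; it falls from 44.2.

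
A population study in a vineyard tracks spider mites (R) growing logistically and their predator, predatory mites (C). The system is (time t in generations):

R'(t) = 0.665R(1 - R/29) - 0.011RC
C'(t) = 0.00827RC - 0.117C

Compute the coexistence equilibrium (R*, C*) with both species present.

From dC/dt = 0 with C > 0: 0.00827R* = 0.117, so R* = 14.1.
Substitute into dR/dt = 0: 0.665(1 - 14.1/29) = 0.011C*.
The bracket is 0.512, giving C* = 0.341/0.011 = 31.

R* ≈ 14.1, C* ≈ 31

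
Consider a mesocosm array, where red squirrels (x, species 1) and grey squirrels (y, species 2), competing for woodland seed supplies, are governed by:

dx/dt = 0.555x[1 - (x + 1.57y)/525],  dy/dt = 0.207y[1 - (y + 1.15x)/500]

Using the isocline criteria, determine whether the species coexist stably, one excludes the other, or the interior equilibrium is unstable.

Compare the nullcline intercepts: K1/α12 = 525/1.57 = 334 < K2 = 500; K2/α21 = 500/1.15 = 435 < K1 = 525.
Since both are reversed, neither can invade when rare; the interior point is a saddle.

unstable coexistence (outcome depends on initial conditions)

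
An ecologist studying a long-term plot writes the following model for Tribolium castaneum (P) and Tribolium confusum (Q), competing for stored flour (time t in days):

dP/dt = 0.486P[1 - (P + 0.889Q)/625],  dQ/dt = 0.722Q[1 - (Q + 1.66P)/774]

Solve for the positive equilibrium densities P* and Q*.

Setting both brackets to zero gives the nullclines P + 0.889Q = 625 and 1.66P + Q = 774.
Substituting Q = 774 - 1.66P into the first: P(1 - 0.889·1.66) = 625 - 0.889·774.
So P* = -63.1/-0.476 = 133, and then Q* = 774 - 1.66·133 = 554.

P* ≈ 133, Q* ≈ 554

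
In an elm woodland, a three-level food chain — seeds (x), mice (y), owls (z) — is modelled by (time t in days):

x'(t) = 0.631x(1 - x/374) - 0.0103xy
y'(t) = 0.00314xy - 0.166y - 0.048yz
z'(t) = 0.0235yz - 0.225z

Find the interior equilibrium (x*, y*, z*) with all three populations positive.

x* ≈ 316, y* ≈ 9.57, z* ≈ 17.2

From dz/dt = 0: 0.0235y* = 0.225, so y* = 9.57.
From dx/dt = 0: 0.631(1 - x*/374) = 0.0103·9.57, giving x* = 374·(1 - 0.156) = 316.
From dy/dt = 0: 0.00314·316 - 0.166 = 0.048z*, so z* = 0.825/0.048 = 17.2.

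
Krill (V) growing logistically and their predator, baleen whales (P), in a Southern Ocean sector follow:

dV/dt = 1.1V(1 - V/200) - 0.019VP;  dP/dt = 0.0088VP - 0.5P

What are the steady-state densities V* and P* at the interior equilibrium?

V* ≈ 56.8, P* ≈ 41.4

From dP/dt = 0 with P > 0: 0.0088V* = 0.5, so V* = 56.8.
Substitute into dV/dt = 0: 1.1(1 - 56.8/200) = 0.019P*.
The bracket is 0.716, giving P* = 0.788/0.019 = 41.4.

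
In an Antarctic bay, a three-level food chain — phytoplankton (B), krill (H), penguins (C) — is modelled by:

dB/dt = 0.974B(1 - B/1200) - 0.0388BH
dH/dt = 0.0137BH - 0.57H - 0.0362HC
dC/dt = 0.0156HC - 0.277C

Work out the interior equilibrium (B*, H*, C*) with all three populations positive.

From dC/dt = 0: 0.0156H* = 0.277, so H* = 17.8.
From dB/dt = 0: 0.974(1 - B*/1200) = 0.0388·17.8, giving B* = 1200·(1 - 0.707) = 351.
From dH/dt = 0: 0.0137·351 - 0.57 = 0.0362C*, so C* = 4.24/0.0362 = 117.

B* ≈ 351, H* ≈ 17.8, C* ≈ 117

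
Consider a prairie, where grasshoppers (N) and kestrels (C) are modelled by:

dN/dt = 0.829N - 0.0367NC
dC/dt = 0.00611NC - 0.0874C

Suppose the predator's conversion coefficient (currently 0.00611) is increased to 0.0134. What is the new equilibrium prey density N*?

At the interior fixed point, setting dC/dt = 0 with C > 0 fixes N* = (predator death rate)/(NC coefficient) — independent of the other coefficients.
With the change, N* = 0.0874/0.0134 = 6.52; it falls from 14.3.

N* ≈ 6.52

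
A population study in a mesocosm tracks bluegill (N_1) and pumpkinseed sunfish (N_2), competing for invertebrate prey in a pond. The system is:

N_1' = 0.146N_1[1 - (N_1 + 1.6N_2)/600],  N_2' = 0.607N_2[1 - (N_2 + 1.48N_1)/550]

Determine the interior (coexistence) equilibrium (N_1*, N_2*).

N_1* ≈ 205, N_2* ≈ 247

Setting both brackets to zero gives the nullclines N_1 + 1.6N_2 = 600 and 1.48N_1 + N_2 = 550.
Substituting N_2 = 550 - 1.48N_1 into the first: N_1(1 - 1.6·1.48) = 600 - 1.6·550.
So N_1* = -280/-1.37 = 205, and then N_2* = 550 - 1.48·205 = 247.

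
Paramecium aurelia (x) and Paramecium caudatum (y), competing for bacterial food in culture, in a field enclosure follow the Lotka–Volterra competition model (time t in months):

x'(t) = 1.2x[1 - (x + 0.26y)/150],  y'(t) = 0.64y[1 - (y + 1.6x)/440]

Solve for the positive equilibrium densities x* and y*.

Setting both brackets to zero gives the nullclines x + 0.26y = 150 and 1.6x + y = 440.
Substituting y = 440 - 1.6x into the first: x(1 - 0.26·1.6) = 150 - 0.26·440.
So x* = 35.6/0.584 = 61, and then y* = 440 - 1.6·61 = 342.

x* ≈ 61, y* ≈ 342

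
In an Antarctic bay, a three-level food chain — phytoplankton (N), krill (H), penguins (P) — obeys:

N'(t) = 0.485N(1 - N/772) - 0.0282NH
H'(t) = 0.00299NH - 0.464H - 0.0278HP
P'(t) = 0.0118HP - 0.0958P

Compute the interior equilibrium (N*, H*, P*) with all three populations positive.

N* ≈ 408, H* ≈ 8.12, P* ≈ 27.1

From dP/dt = 0: 0.0118H* = 0.0958, so H* = 8.12.
From dN/dt = 0: 0.485(1 - N*/772) = 0.0282·8.12, giving N* = 772·(1 - 0.472) = 408.
From dH/dt = 0: 0.00299·408 - 0.464 = 0.0278P*, so P* = 0.755/0.0278 = 27.1.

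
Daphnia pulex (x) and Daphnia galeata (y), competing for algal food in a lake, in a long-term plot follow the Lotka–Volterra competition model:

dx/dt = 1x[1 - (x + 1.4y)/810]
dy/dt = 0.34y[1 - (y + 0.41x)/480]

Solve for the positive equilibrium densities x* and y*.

Setting both brackets to zero gives the nullclines x + 1.4y = 810 and 0.41x + y = 480.
Substituting y = 480 - 0.41x into the first: x(1 - 1.4·0.41) = 810 - 1.4·480.
So x* = 138/0.426 = 324, and then y* = 480 - 0.41·324 = 347.

x* ≈ 324, y* ≈ 347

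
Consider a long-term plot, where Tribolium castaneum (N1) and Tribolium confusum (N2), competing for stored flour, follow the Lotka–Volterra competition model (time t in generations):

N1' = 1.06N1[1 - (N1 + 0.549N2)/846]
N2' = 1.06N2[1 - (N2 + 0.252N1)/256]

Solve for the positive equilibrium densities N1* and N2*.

N1* ≈ 819, N2* ≈ 49.7

Setting both brackets to zero gives the nullclines N1 + 0.549N2 = 846 and 0.252N1 + N2 = 256.
Substituting N2 = 256 - 0.252N1 into the first: N1(1 - 0.549·0.252) = 846 - 0.549·256.
So N1* = 705/0.862 = 819, and then N2* = 256 - 0.252·819 = 49.7.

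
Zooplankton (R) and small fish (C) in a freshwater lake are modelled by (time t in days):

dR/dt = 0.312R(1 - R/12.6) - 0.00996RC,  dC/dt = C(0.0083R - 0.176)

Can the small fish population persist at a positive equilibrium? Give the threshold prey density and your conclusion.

Threshold R = 21.2; K < 21.2, so no, the predator goes extinct.

The predator equation gives dC/dt > 0 only when R > 0.176/0.0083 = 21.2.
Without the predator, R → K = 12.6. Since 12.6 < 21.2, the predator cannot invade.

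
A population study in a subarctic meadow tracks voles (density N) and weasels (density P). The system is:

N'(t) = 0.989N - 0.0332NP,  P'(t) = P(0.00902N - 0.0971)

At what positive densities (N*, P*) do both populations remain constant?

Set dP/dt = 0 with P > 0: 0.00902N - 0.0971 = 0, so N* = 0.0971/0.00902 = 10.8.
Set dN/dt = 0 with N > 0: 0.989 - 0.0332P = 0, so P* = 0.989/0.0332 = 29.8.

N* ≈ 10.8, P* ≈ 29.8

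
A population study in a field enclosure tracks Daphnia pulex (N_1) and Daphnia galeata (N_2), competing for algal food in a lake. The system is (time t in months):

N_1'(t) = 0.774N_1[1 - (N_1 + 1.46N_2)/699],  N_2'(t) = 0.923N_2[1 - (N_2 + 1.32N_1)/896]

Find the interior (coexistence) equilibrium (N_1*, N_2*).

Setting both brackets to zero gives the nullclines N_1 + 1.46N_2 = 699 and 1.32N_1 + N_2 = 896.
Substituting N_2 = 896 - 1.32N_1 into the first: N_1(1 - 1.46·1.32) = 699 - 1.46·896.
So N_1* = -609/-0.927 = 657, and then N_2* = 896 - 1.32·657 = 28.8.

N_1* ≈ 657, N_2* ≈ 28.8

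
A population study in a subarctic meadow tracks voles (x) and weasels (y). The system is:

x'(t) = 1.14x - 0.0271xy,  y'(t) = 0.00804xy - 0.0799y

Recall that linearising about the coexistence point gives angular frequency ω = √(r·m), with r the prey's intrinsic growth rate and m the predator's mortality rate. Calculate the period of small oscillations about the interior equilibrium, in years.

Here r = 1.14 and m = 0.0799, so r·m = 0.0911.
ω = √0.0911 = 0.302 per year, hence T = 2π/ω ≈ 20.8 years.

T ≈ 20.8 years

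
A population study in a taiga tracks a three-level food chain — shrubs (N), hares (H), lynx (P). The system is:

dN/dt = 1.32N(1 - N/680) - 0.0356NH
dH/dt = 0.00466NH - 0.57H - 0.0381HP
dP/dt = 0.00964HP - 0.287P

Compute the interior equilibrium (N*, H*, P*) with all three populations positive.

From dP/dt = 0: 0.00964H* = 0.287, so H* = 29.8.
From dN/dt = 0: 1.32(1 - N*/680) = 0.0356·29.8, giving N* = 680·(1 - 0.803) = 134.
From dH/dt = 0: 0.00466·134 - 0.57 = 0.0381P*, so P* = 0.0545/0.0381 = 1.43.

N* ≈ 134, H* ≈ 29.8, P* ≈ 1.43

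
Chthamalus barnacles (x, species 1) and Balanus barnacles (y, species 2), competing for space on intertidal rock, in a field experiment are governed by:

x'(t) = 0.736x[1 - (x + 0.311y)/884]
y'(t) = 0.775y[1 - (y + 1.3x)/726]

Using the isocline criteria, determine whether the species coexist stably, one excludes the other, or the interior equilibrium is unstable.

Compare the nullcline intercepts: K1/α12 = 884/0.311 = 2840 > K2 = 726; K2/α21 = 726/1.3 = 558 < K1 = 884.
Since the inequalities point opposite ways, species 1 can invade but species 2 cannot.

species 1 excludes species 2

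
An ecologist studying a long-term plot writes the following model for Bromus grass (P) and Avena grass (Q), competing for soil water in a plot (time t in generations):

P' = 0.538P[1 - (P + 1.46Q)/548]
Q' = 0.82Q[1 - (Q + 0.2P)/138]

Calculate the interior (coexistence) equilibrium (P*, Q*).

P* ≈ 489, Q* ≈ 40.1

Setting both brackets to zero gives the nullclines P + 1.46Q = 548 and 0.2P + Q = 138.
Substituting Q = 138 - 0.2P into the first: P(1 - 1.46·0.2) = 548 - 1.46·138.
So P* = 347/0.708 = 489, and then Q* = 138 - 0.2·489 = 40.1.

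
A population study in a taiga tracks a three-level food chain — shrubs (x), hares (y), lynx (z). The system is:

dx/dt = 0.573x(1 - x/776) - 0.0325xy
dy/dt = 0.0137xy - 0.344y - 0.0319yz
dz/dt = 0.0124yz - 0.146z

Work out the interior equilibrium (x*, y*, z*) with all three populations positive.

x* ≈ 258, y* ≈ 11.8, z* ≈ 99.9

From dz/dt = 0: 0.0124y* = 0.146, so y* = 11.8.
From dx/dt = 0: 0.573(1 - x*/776) = 0.0325·11.8, giving x* = 776·(1 - 0.668) = 258.
From dy/dt = 0: 0.0137·258 - 0.344 = 0.0319z*, so z* = 3.19/0.0319 = 99.9.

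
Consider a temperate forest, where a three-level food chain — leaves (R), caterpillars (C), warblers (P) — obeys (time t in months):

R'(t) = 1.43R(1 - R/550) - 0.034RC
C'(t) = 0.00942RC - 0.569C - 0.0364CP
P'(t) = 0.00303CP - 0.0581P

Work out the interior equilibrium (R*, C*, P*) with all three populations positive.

From dP/dt = 0: 0.00303C* = 0.0581, so C* = 19.2.
From dR/dt = 0: 1.43(1 - R*/550) = 0.034·19.2, giving R* = 550·(1 - 0.456) = 299.
From dC/dt = 0: 0.00942·299 - 0.569 = 0.0364P*, so P* = 2.25/0.0364 = 61.8.

R* ≈ 299, C* ≈ 19.2, P* ≈ 61.8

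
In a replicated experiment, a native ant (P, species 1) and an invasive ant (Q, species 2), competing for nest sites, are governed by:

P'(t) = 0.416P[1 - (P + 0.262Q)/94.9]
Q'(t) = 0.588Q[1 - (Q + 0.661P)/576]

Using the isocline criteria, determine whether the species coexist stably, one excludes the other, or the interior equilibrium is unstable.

species 2 excludes species 1

Compare the nullcline intercepts: K1/α12 = 94.9/0.262 = 362 < K2 = 576; K2/α21 = 576/0.661 = 871 > K1 = 94.9.
Since the inequalities point opposite ways, species 2 can invade but species 1 cannot.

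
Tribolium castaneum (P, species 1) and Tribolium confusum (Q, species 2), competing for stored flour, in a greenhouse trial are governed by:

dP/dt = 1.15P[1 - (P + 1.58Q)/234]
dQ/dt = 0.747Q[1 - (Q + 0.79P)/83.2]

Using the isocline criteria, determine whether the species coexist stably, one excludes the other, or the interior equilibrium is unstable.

Compare the nullcline intercepts: K1/α12 = 234/1.58 = 148 > K2 = 83.2; K2/α21 = 83.2/0.79 = 105 < K1 = 234.
Since the inequalities point opposite ways, species 1 can invade but species 2 cannot.

species 1 excludes species 2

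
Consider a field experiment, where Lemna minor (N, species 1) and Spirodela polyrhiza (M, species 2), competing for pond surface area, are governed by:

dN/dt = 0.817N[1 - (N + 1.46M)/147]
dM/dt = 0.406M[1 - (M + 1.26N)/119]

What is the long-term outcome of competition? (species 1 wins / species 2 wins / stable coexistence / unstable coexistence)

Compare the nullcline intercepts: K1/α12 = 147/1.46 = 101 < K2 = 119; K2/α21 = 119/1.26 = 94.4 < K1 = 147.
Since both are reversed, neither can invade when rare; the interior point is a saddle.

unstable coexistence (outcome depends on initial conditions)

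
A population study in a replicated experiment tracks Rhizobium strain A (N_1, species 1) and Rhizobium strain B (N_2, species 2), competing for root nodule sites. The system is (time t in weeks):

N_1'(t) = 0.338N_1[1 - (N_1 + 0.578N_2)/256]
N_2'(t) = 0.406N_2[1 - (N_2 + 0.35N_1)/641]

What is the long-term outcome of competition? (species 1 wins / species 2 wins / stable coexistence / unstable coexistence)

species 2 excludes species 1

Compare the nullcline intercepts: K1/α12 = 256/0.578 = 443 < K2 = 641; K2/α21 = 641/0.35 = 1830 > K1 = 256.
Since the inequalities point opposite ways, species 2 can invade but species 1 cannot.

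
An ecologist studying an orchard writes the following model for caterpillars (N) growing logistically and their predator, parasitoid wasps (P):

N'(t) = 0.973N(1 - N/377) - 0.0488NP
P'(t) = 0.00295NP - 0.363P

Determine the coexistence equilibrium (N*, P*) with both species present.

From dP/dt = 0 with P > 0: 0.00295N* = 0.363, so N* = 123.
Substitute into dN/dt = 0: 0.973(1 - 123/377) = 0.0488P*.
The bracket is 0.674, giving P* = 0.655/0.0488 = 13.4.

N* ≈ 123, P* ≈ 13.4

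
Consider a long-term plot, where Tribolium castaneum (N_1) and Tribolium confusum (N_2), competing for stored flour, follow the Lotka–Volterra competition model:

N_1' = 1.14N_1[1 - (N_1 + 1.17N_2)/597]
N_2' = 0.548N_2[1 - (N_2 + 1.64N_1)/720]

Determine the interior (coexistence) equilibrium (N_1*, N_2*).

Setting both brackets to zero gives the nullclines N_1 + 1.17N_2 = 597 and 1.64N_1 + N_2 = 720.
Substituting N_2 = 720 - 1.64N_1 into the first: N_1(1 - 1.17·1.64) = 597 - 1.17·720.
So N_1* = -245/-0.919 = 267, and then N_2* = 720 - 1.64·267 = 282.

N_1* ≈ 267, N_2* ≈ 282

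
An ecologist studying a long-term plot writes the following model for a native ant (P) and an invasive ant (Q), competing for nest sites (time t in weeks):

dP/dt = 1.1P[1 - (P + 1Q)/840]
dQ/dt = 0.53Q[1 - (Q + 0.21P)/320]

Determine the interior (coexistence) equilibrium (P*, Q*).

P* ≈ 658, Q* ≈ 182

Setting both brackets to zero gives the nullclines P + 1Q = 840 and 0.21P + Q = 320.
Substituting Q = 320 - 0.21P into the first: P(1 - 1·0.21) = 840 - 1·320.
So P* = 520/0.79 = 658, and then Q* = 320 - 0.21·658 = 182.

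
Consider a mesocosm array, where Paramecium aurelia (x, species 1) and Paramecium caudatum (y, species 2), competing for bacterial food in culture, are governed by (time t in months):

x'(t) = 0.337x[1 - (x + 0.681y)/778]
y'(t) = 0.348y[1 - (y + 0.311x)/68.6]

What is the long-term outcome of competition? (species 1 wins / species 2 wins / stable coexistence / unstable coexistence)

species 1 excludes species 2

Compare the nullcline intercepts: K1/α12 = 778/0.681 = 1140 > K2 = 68.6; K2/α21 = 68.6/0.311 = 221 < K1 = 778.
Since the inequalities point opposite ways, species 1 can invade but species 2 cannot.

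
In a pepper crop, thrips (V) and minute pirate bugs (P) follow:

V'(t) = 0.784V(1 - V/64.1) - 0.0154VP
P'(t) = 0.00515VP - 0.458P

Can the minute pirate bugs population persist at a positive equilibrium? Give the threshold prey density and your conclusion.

The predator equation gives dP/dt > 0 only when V > 0.458/0.00515 = 88.9.
Without the predator, V → K = 64.1. Since 64.1 < 88.9, the predator cannot invade.

Threshold V = 88.9; K < 88.9, so no, the predator goes extinct.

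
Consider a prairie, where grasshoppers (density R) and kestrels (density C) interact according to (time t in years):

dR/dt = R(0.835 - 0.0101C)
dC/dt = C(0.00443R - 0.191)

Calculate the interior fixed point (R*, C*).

R* ≈ 43.1, C* ≈ 82.7

Set dC/dt = 0 with C > 0: 0.00443R - 0.191 = 0, so R* = 0.191/0.00443 = 43.1.
Set dR/dt = 0 with R > 0: 0.835 - 0.0101C = 0, so C* = 0.835/0.0101 = 82.7.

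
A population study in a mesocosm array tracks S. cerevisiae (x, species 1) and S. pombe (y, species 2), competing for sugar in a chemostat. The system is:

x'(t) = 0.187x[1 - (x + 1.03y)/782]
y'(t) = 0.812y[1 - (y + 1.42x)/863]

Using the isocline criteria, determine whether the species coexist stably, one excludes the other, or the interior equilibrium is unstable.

unstable coexistence (outcome depends on initial conditions)

Compare the nullcline intercepts: K1/α12 = 782/1.03 = 759 < K2 = 863; K2/α21 = 863/1.42 = 608 < K1 = 782.
Since both are reversed, neither can invade when rare; the interior point is a saddle.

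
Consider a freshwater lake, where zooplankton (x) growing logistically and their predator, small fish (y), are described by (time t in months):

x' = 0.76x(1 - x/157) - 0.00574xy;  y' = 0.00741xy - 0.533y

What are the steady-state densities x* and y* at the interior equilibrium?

From dy/dt = 0 with y > 0: 0.00741x* = 0.533, so x* = 71.9.
Substitute into dx/dt = 0: 0.76(1 - 71.9/157) = 0.00574y*.
The bracket is 0.542, giving y* = 0.412/0.00574 = 71.7.

x* ≈ 71.9, y* ≈ 71.7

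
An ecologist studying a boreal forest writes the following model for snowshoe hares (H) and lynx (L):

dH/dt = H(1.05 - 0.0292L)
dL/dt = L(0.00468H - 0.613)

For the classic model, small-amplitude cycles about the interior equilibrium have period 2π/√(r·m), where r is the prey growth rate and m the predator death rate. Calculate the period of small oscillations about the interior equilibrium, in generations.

Here r = 1.05 and m = 0.613, so r·m = 0.644.
ω = √0.644 = 0.802 per generation, hence T = 2π/ω ≈ 7.83 generations.

T ≈ 7.83 generations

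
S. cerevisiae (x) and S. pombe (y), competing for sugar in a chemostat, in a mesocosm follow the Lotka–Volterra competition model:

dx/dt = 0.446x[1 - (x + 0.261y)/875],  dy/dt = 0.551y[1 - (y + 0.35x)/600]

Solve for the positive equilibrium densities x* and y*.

Setting both brackets to zero gives the nullclines x + 0.261y = 875 and 0.35x + y = 600.
Substituting y = 600 - 0.35x into the first: x(1 - 0.261·0.35) = 875 - 0.261·600.
So x* = 718/0.909 = 791, and then y* = 600 - 0.35·791 = 323.

x* ≈ 791, y* ≈ 323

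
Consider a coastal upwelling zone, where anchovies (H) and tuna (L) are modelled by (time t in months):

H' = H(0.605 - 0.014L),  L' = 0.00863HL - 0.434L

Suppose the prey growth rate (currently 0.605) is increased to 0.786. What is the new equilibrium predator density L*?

At the interior fixed point, setting dH/dt = 0 with H > 0 fixes L* = (prey growth rate)/(HL coefficient) — independent of the other coefficients.
With the change, L* = 0.786/0.014 = 56.1; it rises from 43.2.

L* ≈ 56.1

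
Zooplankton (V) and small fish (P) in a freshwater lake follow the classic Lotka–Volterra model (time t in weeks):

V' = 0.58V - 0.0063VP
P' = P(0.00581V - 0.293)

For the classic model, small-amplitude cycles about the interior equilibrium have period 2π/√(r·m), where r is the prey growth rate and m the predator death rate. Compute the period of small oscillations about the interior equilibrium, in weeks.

T ≈ 15.2 weeks

Here r = 0.58 and m = 0.293, so r·m = 0.17.
ω = √0.17 = 0.412 per week, hence T = 2π/ω ≈ 15.2 weeks.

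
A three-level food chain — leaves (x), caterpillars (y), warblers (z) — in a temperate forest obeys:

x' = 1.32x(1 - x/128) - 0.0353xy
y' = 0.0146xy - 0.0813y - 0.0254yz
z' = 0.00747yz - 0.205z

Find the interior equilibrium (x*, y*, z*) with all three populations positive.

x* ≈ 34.1, y* ≈ 27.4, z* ≈ 16.4

From dz/dt = 0: 0.00747y* = 0.205, so y* = 27.4.
From dx/dt = 0: 1.32(1 - x*/128) = 0.0353·27.4, giving x* = 128·(1 - 0.734) = 34.1.
From dy/dt = 0: 0.0146·34.1 - 0.0813 = 0.0254z*, so z* = 0.416/0.0254 = 16.4.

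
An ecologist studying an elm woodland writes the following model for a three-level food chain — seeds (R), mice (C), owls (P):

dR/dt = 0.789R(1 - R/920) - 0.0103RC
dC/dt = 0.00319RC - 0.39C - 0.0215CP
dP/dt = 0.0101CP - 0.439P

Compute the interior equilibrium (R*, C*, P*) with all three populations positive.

From dP/dt = 0: 0.0101C* = 0.439, so C* = 43.5.
From dR/dt = 0: 0.789(1 - R*/920) = 0.0103·43.5, giving R* = 920·(1 - 0.567) = 398.
From dC/dt = 0: 0.00319·398 - 0.39 = 0.0215P*, so P* = 0.88/0.0215 = 40.9.

R* ≈ 398, C* ≈ 43.5, P* ≈ 40.9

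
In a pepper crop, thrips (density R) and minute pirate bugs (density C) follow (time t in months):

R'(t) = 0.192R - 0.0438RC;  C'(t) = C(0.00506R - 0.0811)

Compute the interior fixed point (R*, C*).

Set dC/dt = 0 with C > 0: 0.00506R - 0.0811 = 0, so R* = 0.0811/0.00506 = 16.
Set dR/dt = 0 with R > 0: 0.192 - 0.0438C = 0, so C* = 0.192/0.0438 = 4.38.

R* ≈ 16, C* ≈ 4.38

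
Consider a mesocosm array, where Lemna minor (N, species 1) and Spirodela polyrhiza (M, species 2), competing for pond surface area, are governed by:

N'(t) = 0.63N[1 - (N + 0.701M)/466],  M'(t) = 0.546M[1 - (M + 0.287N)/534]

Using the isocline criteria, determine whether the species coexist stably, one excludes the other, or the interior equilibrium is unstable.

stable coexistence

Compare the nullcline intercepts: K1/α12 = 466/0.701 = 665 > K2 = 534; K2/α21 = 534/0.287 = 1860 > K1 = 466.
Since both inequalities hold, each species can invade when rare, so the interior equilibrium is stable.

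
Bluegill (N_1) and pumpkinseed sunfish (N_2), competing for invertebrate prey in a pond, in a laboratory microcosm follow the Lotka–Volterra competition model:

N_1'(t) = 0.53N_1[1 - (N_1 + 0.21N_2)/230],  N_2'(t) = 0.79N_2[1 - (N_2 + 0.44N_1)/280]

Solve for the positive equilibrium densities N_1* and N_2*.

N_1* ≈ 189, N_2* ≈ 197

Setting both brackets to zero gives the nullclines N_1 + 0.21N_2 = 230 and 0.44N_1 + N_2 = 280.
Substituting N_2 = 280 - 0.44N_1 into the first: N_1(1 - 0.21·0.44) = 230 - 0.21·280.
So N_1* = 171/0.908 = 189, and then N_2* = 280 - 0.44·189 = 197.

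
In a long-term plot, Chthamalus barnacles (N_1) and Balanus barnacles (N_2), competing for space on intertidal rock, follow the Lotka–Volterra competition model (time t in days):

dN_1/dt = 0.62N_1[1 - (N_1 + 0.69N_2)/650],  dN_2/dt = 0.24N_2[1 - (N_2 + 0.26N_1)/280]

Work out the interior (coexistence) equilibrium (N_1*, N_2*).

N_1* ≈ 557, N_2* ≈ 135

Setting both brackets to zero gives the nullclines N_1 + 0.69N_2 = 650 and 0.26N_1 + N_2 = 280.
Substituting N_2 = 280 - 0.26N_1 into the first: N_1(1 - 0.69·0.26) = 650 - 0.69·280.
So N_1* = 457/0.821 = 557, and then N_2* = 280 - 0.26·557 = 135.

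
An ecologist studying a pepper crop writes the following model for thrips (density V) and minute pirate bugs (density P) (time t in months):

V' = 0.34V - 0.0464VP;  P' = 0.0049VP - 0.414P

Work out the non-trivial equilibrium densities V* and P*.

V* ≈ 84.5, P* ≈ 7.33

Set dP/dt = 0 with P > 0: 0.0049V - 0.414 = 0, so V* = 0.414/0.0049 = 84.5.
Set dV/dt = 0 with V > 0: 0.34 - 0.0464P = 0, so P* = 0.34/0.0464 = 7.33.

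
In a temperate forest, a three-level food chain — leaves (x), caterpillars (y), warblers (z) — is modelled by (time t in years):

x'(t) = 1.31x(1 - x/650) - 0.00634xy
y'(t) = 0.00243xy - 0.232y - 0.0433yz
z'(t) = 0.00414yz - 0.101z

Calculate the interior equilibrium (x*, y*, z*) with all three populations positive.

x* ≈ 573, y* ≈ 24.4, z* ≈ 26.8

From dz/dt = 0: 0.00414y* = 0.101, so y* = 24.4.
From dx/dt = 0: 1.31(1 - x*/650) = 0.00634·24.4, giving x* = 650·(1 - 0.118) = 573.
From dy/dt = 0: 0.00243·573 - 0.232 = 0.0433z*, so z* = 1.16/0.0433 = 26.8.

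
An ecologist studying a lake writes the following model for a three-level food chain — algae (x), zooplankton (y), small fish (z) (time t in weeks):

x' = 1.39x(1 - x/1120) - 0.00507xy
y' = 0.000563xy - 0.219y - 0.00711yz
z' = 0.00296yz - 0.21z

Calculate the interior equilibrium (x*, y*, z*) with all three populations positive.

From dz/dt = 0: 0.00296y* = 0.21, so y* = 70.9.
From dx/dt = 0: 1.39(1 - x*/1120) = 0.00507·70.9, giving x* = 1120·(1 - 0.259) = 830.
From dy/dt = 0: 0.000563·830 - 0.219 = 0.00711z*, so z* = 0.248/0.00711 = 34.9.

x* ≈ 830, y* ≈ 70.9, z* ≈ 34.9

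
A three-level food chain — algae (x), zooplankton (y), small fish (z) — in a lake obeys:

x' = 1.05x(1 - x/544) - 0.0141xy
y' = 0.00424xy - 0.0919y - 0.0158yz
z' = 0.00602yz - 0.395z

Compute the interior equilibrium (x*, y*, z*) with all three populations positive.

From dz/dt = 0: 0.00602y* = 0.395, so y* = 65.6.
From dx/dt = 0: 1.05(1 - x*/544) = 0.0141·65.6, giving x* = 544·(1 - 0.881) = 64.7.
From dy/dt = 0: 0.00424·64.7 - 0.0919 = 0.0158z*, so z* = 0.182/0.0158 = 11.5.

x* ≈ 64.7, y* ≈ 65.6, z* ≈ 11.5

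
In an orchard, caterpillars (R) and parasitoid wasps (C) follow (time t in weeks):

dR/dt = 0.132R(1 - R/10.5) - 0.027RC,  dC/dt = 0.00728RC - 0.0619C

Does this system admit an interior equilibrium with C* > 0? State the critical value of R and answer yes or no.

The predator equation gives dC/dt > 0 only when R > 0.0619/0.00728 = 8.5.
Without the predator, R → K = 10.5. Since 10.5 > 8.5, the predator can invade and persist.

Threshold R = 8.5; K > 8.5, so yes, the predator persists.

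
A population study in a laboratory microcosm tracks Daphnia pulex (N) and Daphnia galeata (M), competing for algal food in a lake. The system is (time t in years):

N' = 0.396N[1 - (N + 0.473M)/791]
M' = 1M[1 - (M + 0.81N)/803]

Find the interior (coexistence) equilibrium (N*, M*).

Setting both brackets to zero gives the nullclines N + 0.473M = 791 and 0.81N + M = 803.
Substituting M = 803 - 0.81N into the first: N(1 - 0.473·0.81) = 791 - 0.473·803.
So N* = 411/0.617 = 667, and then M* = 803 - 0.81·667 = 263.

N* ≈ 667, M* ≈ 263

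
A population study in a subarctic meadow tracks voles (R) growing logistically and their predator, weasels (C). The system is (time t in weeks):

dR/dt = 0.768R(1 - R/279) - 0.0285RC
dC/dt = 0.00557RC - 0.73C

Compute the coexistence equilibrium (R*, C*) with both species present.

R* ≈ 131, C* ≈ 14.3

From dC/dt = 0 with C > 0: 0.00557R* = 0.73, so R* = 131.
Substitute into dR/dt = 0: 0.768(1 - 131/279) = 0.0285C*.
The bracket is 0.53, giving C* = 0.407/0.0285 = 14.3.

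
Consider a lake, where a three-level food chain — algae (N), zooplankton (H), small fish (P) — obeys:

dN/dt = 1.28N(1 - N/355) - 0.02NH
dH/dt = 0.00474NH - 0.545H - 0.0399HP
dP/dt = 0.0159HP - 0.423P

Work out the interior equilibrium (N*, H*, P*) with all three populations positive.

N* ≈ 207, H* ≈ 26.6, P* ≈ 11

From dP/dt = 0: 0.0159H* = 0.423, so H* = 26.6.
From dN/dt = 0: 1.28(1 - N*/355) = 0.02·26.6, giving N* = 355·(1 - 0.416) = 207.
From dH/dt = 0: 0.00474·207 - 0.545 = 0.0399P*, so P* = 0.438/0.0399 = 11.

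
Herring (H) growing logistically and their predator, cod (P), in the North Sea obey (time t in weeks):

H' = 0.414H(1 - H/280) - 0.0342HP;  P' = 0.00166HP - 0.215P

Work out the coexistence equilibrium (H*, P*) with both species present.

H* ≈ 130, P* ≈ 6.51

From dP/dt = 0 with P > 0: 0.00166H* = 0.215, so H* = 130.
Substitute into dH/dt = 0: 0.414(1 - 130/280) = 0.0342P*.
The bracket is 0.537, giving P* = 0.222/0.0342 = 6.51.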